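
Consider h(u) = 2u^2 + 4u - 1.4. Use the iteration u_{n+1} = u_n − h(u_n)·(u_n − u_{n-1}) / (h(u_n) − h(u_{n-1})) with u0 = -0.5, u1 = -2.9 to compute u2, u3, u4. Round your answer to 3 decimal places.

-1.536, -2.116, -2.391

h(-0.5) = -2.90000, h(-2.9) = 3.82000
u2 = -2.90000 − 3.82000·(-2.90000 − (-0.50000)) / (3.82000 − (-2.90000)) = -2.90000 − (-9.16800)/(6.72000) = -1.53571
h(-1.53571) = -2.82602
u3 = -1.53571 − (-2.82602)·(-1.53571 − (-2.90000)) / (-2.82602 − 3.82000) = -1.53571 − (-3.85550)/(-6.64602) = -2.11584
h(-2.11584) = -0.90982
u4 = -2.11584 − (-0.90982)·(-2.11584 − (-1.53571)) / (-0.90982 − (-2.82602)) = -2.11584 − (0.52781)/(1.91620) = -2.39128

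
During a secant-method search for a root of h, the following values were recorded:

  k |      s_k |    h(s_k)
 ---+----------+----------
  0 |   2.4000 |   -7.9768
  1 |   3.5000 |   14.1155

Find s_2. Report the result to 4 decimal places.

2.7972

s_2 = 3.5000 − 14.1155·(3.5000 − 2.4000) / (14.1155 − (-7.9768))
   = 3.5000 − (15.527050)/(22.092300) = 2.797174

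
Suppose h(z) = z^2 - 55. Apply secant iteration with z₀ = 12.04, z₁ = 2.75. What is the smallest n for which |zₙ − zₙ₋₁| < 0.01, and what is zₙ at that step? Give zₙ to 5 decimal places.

n = 6, zₙ = 7.41622

h(12.04) = 89.9616000, h(2.75) = -47.4375000
z₂ = 2.7500000 − (-47.4375000)·(-9.2900000)/(-137.3991000) = 5.9574037;  |Δ| = 3.2074037
h(5.9574037) = -19.5093417
z₃ = 5.9574037 − (-19.5093417)·(3.2074037)/(27.9281583) = 8.1979500;  |Δ| = 2.2405464
h(8.1979500) = 12.2063847
z₄ = 8.1979500 − 12.2063847·(2.2405464)/(31.7157265) = 7.3356343;  |Δ| = 0.8623158
h(7.3356343) = -1.1884700
z₅ = 7.3356343 − (-1.1884700)·(-0.8623158)/(-13.3948547) = 7.4121440;  |Δ| = 0.0765097
h(7.4121440) = -0.0601218
z₆ = 7.4121440 − (-0.0601218)·(0.0765097)/(1.1283482) = 7.4162206;  |Δ| = 0.0040767
|z₆ − z₅| = 0.0040767 < 0.01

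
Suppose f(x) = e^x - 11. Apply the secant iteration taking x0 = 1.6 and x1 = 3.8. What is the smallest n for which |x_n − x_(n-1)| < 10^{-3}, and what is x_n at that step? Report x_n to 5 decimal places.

n = 7, x_n = 2.39790

f(1.6) = -6.0469676, f(3.8) = 33.7011845
x2 = 3.8000000 − 33.7011845·(2.2000000)/(39.7481521) = 1.9346905;  |Δ| = 1.8653095
f(1.9346905) = -4.0780986
x3 = 1.9346905 − (-4.0780986)·(-1.8653095)/(-37.7792831) = 2.1360420;  |Δ| = 0.2013515
f(2.1360420) = -2.5341365
x4 = 2.1360420 − (-2.5341365)·(0.2013515)/(1.5439621) = 2.4665244;  |Δ| = 0.3304824
f(2.4665244) = 0.7814278
x5 = 2.4665244 − 0.7814278·(0.3304824)/(3.3155643) = 2.3886347;  |Δ| = 0.0778896
f(2.3886347) = -0.1013957
x6 = 2.3886347 − (-0.1013957)·(-0.0778896)/(-0.8828234) = 2.3975807;  |Δ| = 0.0089459
f(2.3975807) = -0.0034602
x7 = 2.3975807 − (-0.0034602)·(0.0089459)/(0.0979355) = 2.3978967;  |Δ| = 0.0003161
|x7 − x6| = 0.0003161 < 10^{-3}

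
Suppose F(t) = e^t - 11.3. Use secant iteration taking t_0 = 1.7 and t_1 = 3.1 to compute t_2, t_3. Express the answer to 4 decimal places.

F(1.7) = -5.826053, F(3.1) = 10.897951
t_2 = 3.100000 − 10.897951·(3.100000 − 1.700000) / (10.897951 − (-5.826053)) = 3.100000 − (15.257132)/(16.724004) = 2.187711
F(2.187711) = -2.385220
t_3 = 2.187711 − (-2.385220)·(2.187711 − 3.100000) / (-2.385220 − 10.897951) = 2.187711 − (2.176011)/(-13.283171) = 2.351528

2.1877, 2.3515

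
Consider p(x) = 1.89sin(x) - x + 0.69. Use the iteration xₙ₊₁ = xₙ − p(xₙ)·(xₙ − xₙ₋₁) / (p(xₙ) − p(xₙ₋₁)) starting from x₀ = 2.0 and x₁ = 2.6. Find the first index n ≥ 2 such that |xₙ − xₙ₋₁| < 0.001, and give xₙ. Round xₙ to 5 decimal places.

p(2.0) = 0.4085721, p(2.6) = -0.9357024
x₂ = 2.6000000 − (-0.9357024)·(0.6000000)/(-1.3442745) = 2.1823610;  |Δ| = 0.4176390
p(2.1823610) = 0.0550777
x₃ = 2.1823610 − 0.0550777·(-0.4176390)/(0.9907801) = 2.2055777;  |Δ| = 0.0232167
p(2.2055777) = 0.0062529
x₄ = 2.2055777 − 0.0062529·(0.0232167)/(-0.0488248) = 2.2085510;  |Δ| = 0.0029733
p(2.2085510) = -0.0000595
x₅ = 2.2085510 − (-0.0000595)·(0.0029733)/(-0.0063125) = 2.2085230;  |Δ| = 0.0000280
|x₅ − x₄| = 0.0000280 < 0.001

n = 5, xₙ = 2.20852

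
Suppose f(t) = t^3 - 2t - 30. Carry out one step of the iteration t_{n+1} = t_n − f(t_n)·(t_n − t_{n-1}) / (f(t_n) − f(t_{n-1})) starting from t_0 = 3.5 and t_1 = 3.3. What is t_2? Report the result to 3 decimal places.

3.320

f(3.5) = 5.87500, f(3.3) = -0.66300
t_2 = 3.30000 − (-0.66300)·(3.30000 − 3.50000) / (-0.66300 − 5.87500) = 3.30000 − (0.13260)/(-6.53800) = 3.32028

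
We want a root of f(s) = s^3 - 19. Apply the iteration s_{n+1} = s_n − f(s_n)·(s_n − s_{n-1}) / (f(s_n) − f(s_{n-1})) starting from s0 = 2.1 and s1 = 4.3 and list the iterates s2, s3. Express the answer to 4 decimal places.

2.4050, 2.5520

f(2.1) = -9.739000, f(4.3) = 60.507000
s2 = 4.300000 − 60.507000·(4.300000 − 2.100000) / (60.507000 − (-9.739000)) = 4.300000 − (133.115400)/(70.246000) = 2.405011
f(2.405011) = -5.089230
s3 = 2.405011 − (-5.089230)·(2.405011 − 4.300000) / (-5.089230 − 60.507000) = 2.405011 − (9.644034)/(-65.596230) = 2.552032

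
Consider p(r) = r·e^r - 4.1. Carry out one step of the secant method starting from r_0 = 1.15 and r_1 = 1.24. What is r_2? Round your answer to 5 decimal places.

p(1.15) = -0.4680782, p(1.24) = 0.1849607
r_2 = 1.2400000 − 0.1849607·(1.2400000 − 1.1500000) / (0.1849607 − (-0.4680782)) = 1.2400000 − (0.0166465)/(0.6530389) = 1.2145092

1.21451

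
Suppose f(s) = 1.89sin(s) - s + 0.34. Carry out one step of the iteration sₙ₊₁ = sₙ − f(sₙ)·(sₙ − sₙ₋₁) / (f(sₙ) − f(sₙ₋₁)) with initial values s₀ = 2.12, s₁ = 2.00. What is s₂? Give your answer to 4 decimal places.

f(2.12) = -0.167942, f(2.00) = 0.058572
s₂ = 2.000000 − 0.058572·(2.000000 − 2.120000) / (0.058572 − (-0.167942)) = 2.000000 − (-0.007029)/(0.226515) = 2.031030

2.0310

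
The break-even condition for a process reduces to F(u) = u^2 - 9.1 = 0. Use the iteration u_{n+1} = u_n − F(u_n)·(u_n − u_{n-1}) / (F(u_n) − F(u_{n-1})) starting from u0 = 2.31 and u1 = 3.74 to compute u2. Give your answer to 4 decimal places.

2.9321

F(2.31) = -3.763900, F(3.74) = 4.887600
u2 = 3.740000 − 4.887600·(3.740000 − 2.310000) / (4.887600 − (-3.763900)) = 3.740000 − (6.989268)/(8.651500) = 2.932132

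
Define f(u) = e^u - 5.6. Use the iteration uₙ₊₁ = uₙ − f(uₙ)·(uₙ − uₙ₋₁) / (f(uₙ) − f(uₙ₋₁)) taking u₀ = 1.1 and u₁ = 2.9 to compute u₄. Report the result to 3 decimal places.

f(1.1) = -2.59583, f(2.9) = 12.57415
u₂ = 2.90000 − 12.57415·(2.90000 − 1.10000) / (12.57415 − (-2.59583)) = 2.90000 − (22.63346)/(15.16998) = 1.40801
f(1.40801) = -1.51219
u₃ = 1.40801 − (-1.51219)·(1.40801 − 2.90000) / (-1.51219 − 12.57415) = 1.40801 − (2.25617)/(-14.08633) = 1.56818
f(1.56818) = -0.80211
u₄ = 1.56818 − (-0.80211)·(1.56818 − 1.40801) / (-0.80211 − (-1.51219)) = 1.56818 − (-0.12847)/(0.71008) = 1.74910

1.749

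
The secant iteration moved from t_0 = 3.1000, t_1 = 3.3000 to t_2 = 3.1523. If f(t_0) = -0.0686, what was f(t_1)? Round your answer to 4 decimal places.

0.1937

The secant line through (3.1000, -0.0686) and (3.3000, f(t_1)) crosses zero at t_2 = 3.1523.
So (3.1000, -0.0686), (3.3000, f(t_1)), (3.1523, 0) are collinear:
f(t_1) = -0.0686 · (3.3000 − 3.1523) / (3.1000 − 3.1523) = -0.0686 · (0.147700)/(-0.052300) = 0.193733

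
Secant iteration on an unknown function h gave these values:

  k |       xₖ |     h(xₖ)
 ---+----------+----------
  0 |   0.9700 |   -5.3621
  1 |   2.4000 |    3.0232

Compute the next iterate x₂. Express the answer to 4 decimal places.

1.8844

x₂ = 2.4000 − 3.0232·(2.4000 − 0.9700) / (3.0232 − (-5.3621))
   = 2.4000 − (4.323176)/(8.385300) = 1.884434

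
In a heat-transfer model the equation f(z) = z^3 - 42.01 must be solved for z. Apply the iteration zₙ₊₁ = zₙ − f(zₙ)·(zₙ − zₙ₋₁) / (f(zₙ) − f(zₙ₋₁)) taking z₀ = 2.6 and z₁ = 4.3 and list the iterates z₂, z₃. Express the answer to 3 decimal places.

3.271, 3.433

f(2.6) = -24.43400, f(4.3) = 37.49700
z₂ = 4.30000 − 37.49700·(4.30000 − 2.60000) / (37.49700 − (-24.43400)) = 4.30000 − (63.74490)/(61.93100) = 3.27071
f(3.27071) = -7.02141
z₃ = 3.27071 − (-7.02141)·(3.27071 − 4.30000) / (-7.02141 − 37.49700) = 3.27071 − (7.22706)/(-44.51841) = 3.43305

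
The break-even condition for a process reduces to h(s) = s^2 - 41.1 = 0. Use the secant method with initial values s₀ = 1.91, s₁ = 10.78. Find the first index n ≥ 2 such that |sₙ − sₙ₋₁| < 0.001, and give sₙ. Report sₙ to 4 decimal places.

h(1.91) = -37.451900, h(10.78) = 75.108400
s₂ = 10.780000 − 75.108400·(8.870000)/(112.560300) = 4.861292;  |Δ| = 5.918708
h(4.861292) = -17.467837
s₃ = 4.861292 − (-17.467837)·(-5.918708)/(-92.576237) = 5.978069;  |Δ| = 1.116777
h(5.978069) = -5.362686
s₄ = 5.978069 − (-5.362686)·(1.116777)/(12.105151) = 6.472811;  |Δ| = 0.494742
h(6.472811) = 0.797286
s₅ = 6.472811 − 0.797286·(0.494742)/(6.159972) = 6.408777;  |Δ| = 0.064034
h(6.408777) = -0.027580
s₆ = 6.408777 − (-0.027580)·(-0.064034)/(-0.824866) = 6.410918;  |Δ| = 0.002141
h(6.410918) = -0.000133
s₇ = 6.410918 − (-0.000133)·(0.002141)/(0.027448) = 6.410928;  |Δ| = 0.000010
|s₇ − s₆| = 0.000010 < 0.001

n = 7, sₙ = 6.4109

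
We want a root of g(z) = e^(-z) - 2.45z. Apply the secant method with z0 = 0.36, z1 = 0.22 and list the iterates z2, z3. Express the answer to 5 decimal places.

0.30238, 0.30183

g(0.36) = -0.1843237, g(0.22) = 0.2635188
z2 = 0.2200000 − 0.2635188·(0.2200000 − 0.3600000) / (0.2635188 − (-0.1843237)) = 0.2200000 − (-0.0368926)/(0.4478425) = 0.3023786
g(0.3023786) = -0.0017693
z3 = 0.3023786 − (-0.0017693)·(0.3023786 − 0.2200000) / (-0.0017693 − 0.2635188) = 0.3023786 − (-0.0001458)/(-0.2652881) = 0.3018292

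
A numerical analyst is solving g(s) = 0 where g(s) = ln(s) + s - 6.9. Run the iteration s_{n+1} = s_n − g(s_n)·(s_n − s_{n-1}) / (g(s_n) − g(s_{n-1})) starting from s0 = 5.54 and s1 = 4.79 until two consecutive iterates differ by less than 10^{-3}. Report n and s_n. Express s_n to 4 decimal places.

g(5.54) = 0.351995, g(4.79) = -0.543470
s2 = 4.790000 − (-0.543470)·(-0.750000)/(-0.895464) = 5.245185;  |Δ| = 0.455185
g(5.245185) = 0.002496
s3 = 5.245185 − 0.002496·(0.455185)/(0.545966) = 5.243104;  |Δ| = 0.002081
g(5.243104) = 0.000018
s4 = 5.243104 − 0.000018·(-0.002081)/(-0.002478) = 5.243089;  |Δ| = 0.000015
|s4 − s3| = 0.000015 < 10^{-3}

n = 4, s_n = 5.2431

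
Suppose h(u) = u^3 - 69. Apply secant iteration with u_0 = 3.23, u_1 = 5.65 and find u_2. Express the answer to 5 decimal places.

h(3.23) = -35.3017330, h(5.65) = 111.3621250
u_2 = 5.6500000 − 111.3621250·(5.6500000 − 3.2300000) / (111.3621250 − (-35.3017330)) = 5.6500000 − (269.4963425)/(146.6638580) = 3.8124897

3.81249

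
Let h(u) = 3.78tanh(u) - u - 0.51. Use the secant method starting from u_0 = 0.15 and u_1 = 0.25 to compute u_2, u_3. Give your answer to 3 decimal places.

h(0.15) = -0.09721, h(0.25) = 0.16579
u_2 = 0.25000 − 0.16579·(0.25000 − 0.15000) / (0.16579 − (-0.09721)) = 0.25000 − (0.01658)/(0.26301) = 0.18696
h(0.18696) = 0.00164
u_3 = 0.18696 − 0.00164·(0.18696 − 0.25000) / (0.00164 − 0.16579) = 0.18696 − (-0.00010)/(-0.16416) = 0.18633

0.187, 0.186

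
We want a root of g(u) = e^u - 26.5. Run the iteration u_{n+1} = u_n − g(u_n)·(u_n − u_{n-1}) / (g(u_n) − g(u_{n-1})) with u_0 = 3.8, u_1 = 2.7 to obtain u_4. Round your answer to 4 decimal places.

3.2735

g(3.8) = 18.201184, g(2.7) = -11.620268
u_2 = 2.700000 − (-11.620268)·(2.700000 − 3.800000) / (-11.620268 − 18.201184) = 2.700000 − (12.782295)/(-29.821453) = 3.128628
g(3.128628) = -3.657393
u_3 = 3.128628 − (-3.657393)·(3.128628 − 2.700000) / (-3.657393 − (-11.620268)) = 3.128628 − (-1.567659)/(7.962875) = 3.325499
g(3.325499) = 1.312861
u_4 = 3.325499 − 1.312861·(3.325499 − 3.128628) / (1.312861 − (-3.657393)) = 3.325499 − (0.258464)/(4.970254) = 3.273496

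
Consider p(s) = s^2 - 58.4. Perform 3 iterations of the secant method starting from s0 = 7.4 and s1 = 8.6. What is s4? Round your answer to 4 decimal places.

7.6420

p(7.4) = -3.640000, p(8.6) = 15.560000
s2 = 8.600000 − 15.560000·(8.600000 − 7.400000) / (15.560000 − (-3.640000)) = 8.600000 − (18.672000)/(19.200000) = 7.627500
p(7.627500) = -0.221244
s3 = 7.627500 − (-0.221244)·(7.627500 − 8.600000) / (-0.221244 − 15.560000) = 7.627500 − (0.215160)/(-15.781244) = 7.641134
p(7.641134) = -0.013073
s4 = 7.641134 − (-0.013073)·(7.641134 − 7.627500) / (-0.013073 − (-0.221244)) = 7.641134 − (-0.000178)/(0.208171) = 7.641990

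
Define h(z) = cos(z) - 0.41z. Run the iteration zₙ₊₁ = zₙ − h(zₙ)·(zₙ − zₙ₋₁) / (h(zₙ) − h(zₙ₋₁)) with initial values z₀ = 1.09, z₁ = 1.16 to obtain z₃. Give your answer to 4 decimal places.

1.1020

h(1.09) = 0.015585, h(1.16) = -0.076260
z₂ = 1.160000 − (-0.076260)·(1.160000 − 1.090000) / (-0.076260 − 0.015585) = 1.160000 − (-0.005338)/(-0.091846) = 1.101878
h(1.101878) = 0.000151
z₃ = 1.101878 − 0.000151·(1.101878 − 1.160000) / (0.000151 − (-0.076260)) = 1.101878 − (-0.000009)/(0.076412) = 1.101993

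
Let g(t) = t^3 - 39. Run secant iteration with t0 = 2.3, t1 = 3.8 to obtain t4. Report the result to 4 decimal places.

g(2.3) = -26.833000, g(3.8) = 15.872000
t2 = 3.800000 − 15.872000·(3.800000 − 2.300000) / (15.872000 − (-26.833000)) = 3.800000 − (23.808000)/(42.705000) = 3.242501
g(3.242501) = -4.908956
t3 = 3.242501 − (-4.908956)·(3.242501 − 3.800000) / (-4.908956 − 15.872000) = 3.242501 − (2.736738)/(-20.780956) = 3.374195
g(3.374195) = -0.584128
t4 = 3.374195 − (-0.584128)·(3.374195 − 3.242501) / (-0.584128 − (-4.908956)) = 3.374195 − (-0.076926)/(4.324827) = 3.391983

3.3920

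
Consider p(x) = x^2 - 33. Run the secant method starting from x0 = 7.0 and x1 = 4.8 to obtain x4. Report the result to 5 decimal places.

5.74448

p(7.0) = 16.0000000, p(4.8) = -9.9600000
x2 = 4.8000000 − (-9.9600000)·(4.8000000 − 7.0000000) / (-9.9600000 − 16.0000000) = 4.8000000 − (21.9120000)/(-25.9600000) = 5.6440678
p(5.6440678) = -1.1444987
x3 = 5.6440678 − (-1.1444987)·(5.6440678 − 4.8000000) / (-1.1444987 − (-9.9600000)) = 5.6440678 − (-0.9660345)/(8.8155013) = 5.7536514
p(5.7536514) = 0.1045046
x4 = 5.7536514 − 0.1045046·(5.7536514 − 5.6440678) / (0.1045046 − (-1.1444987)) = 5.7536514 − (0.0114520)/(1.2490033) = 5.7444825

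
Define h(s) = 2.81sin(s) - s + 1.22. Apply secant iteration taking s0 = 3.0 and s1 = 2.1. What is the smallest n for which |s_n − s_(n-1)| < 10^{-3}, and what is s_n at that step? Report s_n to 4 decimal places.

h(3.0) = -1.383453, h(2.1) = 1.545618
s2 = 2.100000 − 1.545618·(-0.900000)/(2.929071) = 2.574914;  |Δ| = 0.474914
h(2.574914) = 0.153587
s3 = 2.574914 − 0.153587·(0.474914)/(-1.392032) = 2.627312;  |Δ| = 0.052399
h(2.627312) = -0.025050
s4 = 2.627312 − (-0.025050)·(0.052399)/(-0.178637) = 2.619965;  |Δ| = 0.007348
h(2.619965) = 0.000237
s5 = 2.619965 − 0.000237·(-0.007348)/(0.025287) = 2.620033;  |Δ| = 0.000069
|s5 − s4| = 0.000069 < 10^{-3}

n = 5, s_n = 2.6200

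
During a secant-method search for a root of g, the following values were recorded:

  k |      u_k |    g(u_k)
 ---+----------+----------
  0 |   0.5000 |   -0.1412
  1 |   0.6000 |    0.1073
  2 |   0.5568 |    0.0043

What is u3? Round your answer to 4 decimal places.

0.5550

u3 = 0.5568 − 0.0043·(0.5568 − 0.6000) / (0.0043 − 0.1073)
   = 0.5568 − (-0.000186)/(-0.103000) = 0.554997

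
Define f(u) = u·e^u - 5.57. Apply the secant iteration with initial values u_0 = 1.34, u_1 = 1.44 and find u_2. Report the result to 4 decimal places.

f(1.34) = -0.452482, f(1.44) = 0.507802
u_2 = 1.440000 − 0.507802·(1.440000 − 1.340000) / (0.507802 − (-0.452482)) = 1.440000 − (0.050780)/(0.960284) = 1.387120

1.3871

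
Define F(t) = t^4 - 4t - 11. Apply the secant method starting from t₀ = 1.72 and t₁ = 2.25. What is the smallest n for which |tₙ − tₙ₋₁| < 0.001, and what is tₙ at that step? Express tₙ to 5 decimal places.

n = 5, tₙ = 2.09854

F(1.72) = -9.1278694, F(2.25) = 5.6289062
t₂ = 2.2500000 − 5.6289062·(0.5300000)/(14.7567757) = 2.0478339;  |Δ| = 0.2021661
F(2.0478339) = -1.6048571
t₃ = 2.0478339 − (-1.6048571)·(-0.2021661)/(-7.2337633) = 2.0926857;  |Δ| = 0.0448519
F(2.0926857) = -0.1921806
t₄ = 2.0926857 − (-0.1921806)·(0.0448519)/(1.4126765) = 2.0987874;  |Δ| = 0.0061016
F(2.0987874) = 0.0080689
t₅ = 2.0987874 − 0.0080689·(0.0061016)/(0.2002495) = 2.0985415;  |Δ| = 0.0002459
|t₅ − t₄| = 0.0002459 < 0.001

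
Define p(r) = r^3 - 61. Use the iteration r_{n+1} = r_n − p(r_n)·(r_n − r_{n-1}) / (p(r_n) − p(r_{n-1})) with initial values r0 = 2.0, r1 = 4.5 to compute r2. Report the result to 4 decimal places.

3.5940

p(2.0) = -53.000000, p(4.5) = 30.125000
r2 = 4.500000 − 30.125000·(4.500000 − 2.000000) / (30.125000 − (-53.000000)) = 4.500000 − (75.312500)/(83.125000) = 3.593985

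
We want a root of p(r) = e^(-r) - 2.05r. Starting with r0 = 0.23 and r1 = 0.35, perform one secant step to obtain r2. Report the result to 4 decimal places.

0.3454

p(0.23) = 0.323034, p(0.35) = -0.012812
r2 = 0.350000 − (-0.012812)·(0.350000 − 0.230000) / (-0.012812 − 0.323034) = 0.350000 − (-0.001537)/(-0.335846) = 0.345422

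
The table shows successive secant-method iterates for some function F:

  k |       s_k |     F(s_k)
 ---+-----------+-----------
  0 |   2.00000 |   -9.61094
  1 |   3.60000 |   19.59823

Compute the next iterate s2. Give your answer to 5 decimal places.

2.52646

s2 = 3.60000 − 19.59823·(3.60000 − 2.00000) / (19.59823 − (-9.61094))
   = 3.60000 − (31.3571680)/(29.2091700) = 2.5264615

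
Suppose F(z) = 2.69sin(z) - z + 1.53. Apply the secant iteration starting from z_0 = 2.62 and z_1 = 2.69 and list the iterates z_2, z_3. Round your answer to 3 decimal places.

F(2.62) = 0.25032, F(2.69) = 0.01391
z_2 = 2.69000 − 0.01391·(2.69000 − 2.62000) / (0.01391 − 0.25032) = 2.69000 − (0.00097)/(-0.23641) = 2.69412
F(2.69412) = -0.00019
z_3 = 2.69412 − (-0.00019)·(2.69412 − 2.69000) / (-0.00019 − 0.01391) = 2.69412 − (0.00000)/(-0.01410) = 2.69407

2.694, 2.694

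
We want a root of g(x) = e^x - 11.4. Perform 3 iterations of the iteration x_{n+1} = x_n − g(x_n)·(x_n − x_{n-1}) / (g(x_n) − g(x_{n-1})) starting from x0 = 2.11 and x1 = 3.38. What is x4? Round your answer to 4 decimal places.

g(2.11) = -3.151759, g(3.38) = 17.970771
x2 = 3.380000 − 17.970771·(3.380000 − 2.110000) / (17.970771 − (-3.151759)) = 3.380000 − (22.822879)/(21.122530) = 2.299501
g(2.299501) = -1.430797
x3 = 2.299501 − (-1.430797)·(2.299501 − 3.380000) / (-1.430797 − 17.970771) = 2.299501 − (1.545975)/(-19.401568) = 2.379184
g(2.379184) = -0.603914
x4 = 2.379184 − (-0.603914)·(2.379184 − 2.299501) / (-0.603914 − (-1.430797)) = 2.379184 − (-0.048122)/(0.826883) = 2.437380

2.4374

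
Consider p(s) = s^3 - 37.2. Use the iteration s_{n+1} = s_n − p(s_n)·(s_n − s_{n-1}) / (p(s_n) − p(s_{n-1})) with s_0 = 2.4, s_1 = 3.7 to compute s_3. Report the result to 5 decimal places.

3.32656

p(2.4) = -23.3760000, p(3.7) = 13.4530000
s_2 = 3.7000000 − 13.4530000·(3.7000000 − 2.4000000) / (13.4530000 − (-23.3760000)) = 3.7000000 − (17.4889000)/(36.8290000) = 3.2251324
p(3.2251324) = -3.6538541
s_3 = 3.2251324 − (-3.6538541)·(3.2251324 − 3.7000000) / (-3.6538541 − 13.4530000) = 3.2251324 − (1.7350970)/(-17.1068541) = 3.3265594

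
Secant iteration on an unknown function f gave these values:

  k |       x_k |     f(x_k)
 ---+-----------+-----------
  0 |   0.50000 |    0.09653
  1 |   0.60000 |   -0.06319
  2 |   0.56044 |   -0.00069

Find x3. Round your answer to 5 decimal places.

x3 = 0.56044 − (-0.00069)·(0.56044 − 0.60000) / (-0.00069 − (-0.06319))
   = 0.56044 − (0.0000273)/(0.0625000) = 0.5600033

0.56000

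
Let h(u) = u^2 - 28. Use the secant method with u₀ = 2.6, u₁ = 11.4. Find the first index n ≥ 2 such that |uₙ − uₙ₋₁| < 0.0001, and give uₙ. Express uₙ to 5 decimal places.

h(2.6) = -21.2400000, h(11.4) = 101.9600000
u₂ = 11.4000000 − 101.9600000·(8.8000000)/(123.2000000) = 4.1171429;  |Δ| = 7.2828571
h(4.1171429) = -11.0491347
u₃ = 4.1171429 − (-11.0491347)·(-7.2828571)/(-113.0091347) = 4.8292027;  |Δ| = 0.7120599
h(4.8292027) = -4.6788010
u₄ = 4.8292027 − (-4.6788010)·(0.7120599)/(6.3703337) = 5.3521873;  |Δ| = 0.5229846
h(5.3521873) = 0.6459093
u₅ = 5.3521873 − 0.6459093·(0.5229846)/(5.3247103) = 5.2887472;  |Δ| = 0.0634402
h(5.2887472) = -0.0291536
u₆ = 5.2887472 − (-0.0291536)·(-0.0634402)/(-0.6750628) = 5.2914869;  |Δ| = 0.0027398
h(5.2914869) = -0.0001663
u₇ = 5.2914869 − (-0.0001663)·(0.0027398)/(0.0289873) = 5.2915026;  |Δ| = 0.0000157
|u₇ − u₆| = 0.0000157 < 0.0001

n = 7, uₙ = 5.29150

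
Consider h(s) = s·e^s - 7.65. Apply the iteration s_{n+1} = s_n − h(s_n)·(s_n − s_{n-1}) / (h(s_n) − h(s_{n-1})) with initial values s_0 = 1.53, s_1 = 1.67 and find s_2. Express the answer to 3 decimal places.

1.575

h(1.53) = -0.58419, h(1.67) = 1.22132
s_2 = 1.67000 − 1.22132·(1.67000 − 1.53000) / (1.22132 − (-0.58419)) = 1.67000 − (0.17098)/(1.80551) = 1.57530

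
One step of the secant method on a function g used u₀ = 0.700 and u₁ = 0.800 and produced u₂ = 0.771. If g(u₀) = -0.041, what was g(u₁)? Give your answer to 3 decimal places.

The secant line through (0.700, -0.041) and (0.800, g(u₁)) crosses zero at u₂ = 0.771.
So (0.700, -0.041), (0.800, g(u₁)), (0.771, 0) are collinear:
g(u₁) = -0.041 · (0.800 − 0.771) / (0.700 − 0.771) = -0.041 · (0.02900)/(-0.07100) = 0.01675

0.017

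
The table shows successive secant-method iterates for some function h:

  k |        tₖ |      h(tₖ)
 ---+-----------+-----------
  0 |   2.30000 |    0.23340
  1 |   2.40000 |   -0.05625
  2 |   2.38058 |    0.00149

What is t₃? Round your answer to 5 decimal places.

t₃ = 2.38058 − 0.00149·(2.38058 − 2.40000) / (0.00149 − (-0.05625))
   = 2.38058 − (-0.0000289)/(0.0577400) = 2.3810811

2.38108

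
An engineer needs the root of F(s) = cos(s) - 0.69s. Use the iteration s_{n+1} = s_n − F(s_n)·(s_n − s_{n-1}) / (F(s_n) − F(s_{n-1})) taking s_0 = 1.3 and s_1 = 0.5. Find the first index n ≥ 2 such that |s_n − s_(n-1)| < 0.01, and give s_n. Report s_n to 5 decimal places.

n = 4, s_n = 0.90039

F(1.3) = -0.6295012, F(0.5) = 0.5325826
s_2 = 0.5000000 − 0.5325826·(-0.8000000)/(1.1620837) = 0.8666397;  |Δ| = 0.3666397
F(0.8666397) = 0.0494099
s_3 = 0.8666397 − 0.0494099·(0.3666397)/(-0.4831727) = 0.9041328;  |Δ| = 0.0374930
F(0.9041328) = -0.0054842
s_4 = 0.9041328 − (-0.0054842)·(0.0374930)/(-0.0548941) = 0.9003870;  |Δ| = 0.0037458
|s_4 − s_3| = 0.0037458 < 0.01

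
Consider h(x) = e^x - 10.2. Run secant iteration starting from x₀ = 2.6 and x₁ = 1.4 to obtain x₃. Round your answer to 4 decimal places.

2.3983

h(2.6) = 3.263738, h(1.4) = -6.144800
x₂ = 1.400000 − (-6.144800)·(1.400000 − 2.600000) / (-6.144800 − 3.263738) = 1.400000 − (7.373760)/(-9.408538) = 2.183731
h(2.183731) = -1.320629
x₃ = 2.183731 − (-1.320629)·(2.183731 − 1.400000) / (-1.320629 − (-6.144800)) = 2.183731 − (-1.035018)/(4.824171) = 2.398279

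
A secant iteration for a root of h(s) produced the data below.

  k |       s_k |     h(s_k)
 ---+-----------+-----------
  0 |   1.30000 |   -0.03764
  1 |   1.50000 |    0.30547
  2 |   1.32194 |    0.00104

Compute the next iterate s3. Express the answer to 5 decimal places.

1.32133

s3 = 1.32194 − 0.00104·(1.32194 − 1.50000) / (0.00104 − 0.30547)
   = 1.32194 − (-0.0001852)/(-0.3044300) = 1.3213317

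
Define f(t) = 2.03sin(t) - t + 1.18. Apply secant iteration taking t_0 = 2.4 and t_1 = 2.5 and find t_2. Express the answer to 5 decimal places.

f(2.4) = 0.1511903, f(2.5) = -0.1051015
t_2 = 2.5000000 − (-0.1051015)·(2.5000000 − 2.4000000) / (-0.1051015 − 0.1511903) = 2.5000000 − (-0.0105102)/(-0.2562918) = 2.4589915

2.45899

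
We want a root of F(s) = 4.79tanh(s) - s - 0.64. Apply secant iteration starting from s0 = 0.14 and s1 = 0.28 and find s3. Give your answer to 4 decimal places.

F(0.14) = -0.113747, F(0.28) = 0.387215
s2 = 0.280000 − 0.387215·(0.280000 − 0.140000) / (0.387215 − (-0.113747)) = 0.280000 − (0.054210)/(0.500963) = 0.171788
F(0.171788) = 0.003076
s3 = 0.171788 − 0.003076·(0.171788 − 0.280000) / (0.003076 − 0.387215) = 0.171788 − (-0.000333)/(-0.384139) = 0.170921

0.1709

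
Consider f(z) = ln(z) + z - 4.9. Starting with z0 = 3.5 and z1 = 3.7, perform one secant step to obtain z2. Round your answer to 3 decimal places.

f(3.5) = -0.14724, f(3.7) = 0.10833
z2 = 3.70000 − 0.10833·(3.70000 − 3.50000) / (0.10833 − (-0.14724)) = 3.70000 − (0.02167)/(0.25557) = 3.61522

3.615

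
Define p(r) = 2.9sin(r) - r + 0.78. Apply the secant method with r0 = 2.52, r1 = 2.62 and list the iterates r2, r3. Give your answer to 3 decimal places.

p(2.52) = -0.05124, p(2.62) = -0.39504
r2 = 2.62000 − (-0.39504)·(2.62000 − 2.52000) / (-0.39504 − (-0.05124)) = 2.62000 − (-0.03950)/(-0.34380) = 2.50510
p(2.50510) = -0.00139
r3 = 2.50510 − (-0.00139)·(2.50510 − 2.62000) / (-0.00139 − (-0.39504)) = 2.50510 − (0.00016)/(0.39365) = 2.50469

2.505, 2.505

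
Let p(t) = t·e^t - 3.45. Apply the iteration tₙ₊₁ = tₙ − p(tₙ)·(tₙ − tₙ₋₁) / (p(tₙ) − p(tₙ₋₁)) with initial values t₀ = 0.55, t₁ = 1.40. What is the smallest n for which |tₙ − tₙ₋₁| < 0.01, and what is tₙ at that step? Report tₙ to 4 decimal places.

p(0.55) = -2.496711, p(1.40) = 2.227280
t₂ = 1.400000 − 2.227280·(0.850000)/(4.723991) = 0.999240;  |Δ| = 0.400760
p(0.999240) = -0.735849
t₃ = 0.999240 − (-0.735849)·(-0.400760)/(-2.963129) = 1.098763;  |Δ| = 0.099523
p(1.098763) = -0.153217
t₄ = 1.098763 − (-0.153217)·(0.099523)/(0.582632) = 1.124934;  |Δ| = 0.026172
p(1.124934) = 0.014815
t₅ = 1.124934 − 0.014815·(0.026172)/(0.168032) = 1.122627;  |Δ| = 0.002308
|t₅ − t₄| = 0.002308 < 0.01

n = 5, tₙ = 1.1226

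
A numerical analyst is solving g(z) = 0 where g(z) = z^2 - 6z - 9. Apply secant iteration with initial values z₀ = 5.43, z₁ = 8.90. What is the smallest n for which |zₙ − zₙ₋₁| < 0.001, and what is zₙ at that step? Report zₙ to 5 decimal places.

n = 6, zₙ = 7.24264

g(5.43) = -12.0951000, g(8.90) = 16.8100000
z₂ = 8.9000000 − 16.8100000·(3.4700000)/(28.9051000) = 6.8819928;  |Δ| = 2.0180072
g(6.8819928) = -2.9301319
z₃ = 6.8819928 − (-2.9301319)·(-2.0180072)/(-19.7401319) = 7.1815363;  |Δ| = 0.2995435
g(7.1815363) = -0.5147546
z₄ = 7.1815363 − (-0.5147546)·(0.2995435)/(2.4153774) = 7.2453736;  |Δ| = 0.0638374
g(7.2453736) = 0.0231973
z₅ = 7.2453736 − 0.0231973·(0.0638374)/(0.5379518) = 7.2426209;  |Δ| = 0.0027528
g(7.2426209) = -0.0001682
z₆ = 7.2426209 − (-0.0001682)·(-0.0027528)/(-0.0233654) = 7.2426407;  |Δ| = 0.0000198
|z₆ − z₅| = 0.0000198 < 0.001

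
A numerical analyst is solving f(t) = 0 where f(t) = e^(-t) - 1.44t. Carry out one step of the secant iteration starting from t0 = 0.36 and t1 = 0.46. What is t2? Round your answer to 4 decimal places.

f(0.36) = 0.179276, f(0.46) = -0.031116
t2 = 0.460000 − (-0.031116)·(0.460000 − 0.360000) / (-0.031116 − 0.179276) = 0.460000 − (-0.003112)/(-0.210393) = 0.445210

0.4452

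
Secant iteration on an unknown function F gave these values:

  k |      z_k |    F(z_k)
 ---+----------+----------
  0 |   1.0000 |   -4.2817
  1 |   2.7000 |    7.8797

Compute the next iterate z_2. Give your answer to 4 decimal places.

1.5985

z_2 = 2.7000 − 7.8797·(2.7000 − 1.0000) / (7.8797 − (-4.2817))
   = 2.7000 − (13.395490)/(12.161400) = 1.598524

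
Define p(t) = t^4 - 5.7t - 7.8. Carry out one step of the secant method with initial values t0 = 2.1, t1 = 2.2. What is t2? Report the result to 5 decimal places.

2.10945

p(2.1) = -0.3219000, p(2.2) = 3.0856000
t2 = 2.2000000 − 3.0856000·(2.2000000 − 2.1000000) / (3.0856000 − (-0.3219000)) = 2.2000000 − (0.3085600)/(3.4075000) = 2.1094468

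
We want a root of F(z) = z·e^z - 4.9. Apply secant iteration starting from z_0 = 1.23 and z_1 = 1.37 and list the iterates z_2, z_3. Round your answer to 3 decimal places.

1.312, 1.315

F(1.23) = -0.69189, F(1.37) = 0.49143
z_2 = 1.37000 − 0.49143·(1.37000 − 1.23000) / (0.49143 − (-0.69189)) = 1.37000 − (0.06880)/(1.18332) = 1.31186
F(1.31186) = -0.02898
z_3 = 1.31186 − (-0.02898)·(1.31186 − 1.37000) / (-0.02898 − 0.49143) = 1.31186 − (0.00169)/(-0.52041) = 1.31510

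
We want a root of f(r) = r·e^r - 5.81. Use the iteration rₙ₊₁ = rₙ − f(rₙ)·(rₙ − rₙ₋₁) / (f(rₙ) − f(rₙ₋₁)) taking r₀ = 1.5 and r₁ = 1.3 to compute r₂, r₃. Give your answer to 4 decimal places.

1.4065, 1.4141

f(1.5) = 0.912534, f(1.3) = -1.039914
r₂ = 1.300000 − (-1.039914)·(1.300000 − 1.500000) / (-1.039914 − 0.912534) = 1.300000 − (0.207983)/(-1.952448) = 1.406524
f(1.406524) = -0.068930
r₃ = 1.406524 − (-0.068930)·(1.406524 − 1.300000) / (-0.068930 − (-1.039914)) = 1.406524 − (-0.007343)/(0.970985) = 1.414086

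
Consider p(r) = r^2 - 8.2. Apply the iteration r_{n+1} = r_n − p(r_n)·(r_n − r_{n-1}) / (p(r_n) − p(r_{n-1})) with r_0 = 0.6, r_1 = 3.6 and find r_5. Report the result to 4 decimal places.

p(0.6) = -7.840000, p(3.6) = 4.760000
r_2 = 3.600000 − 4.760000·(3.600000 − 0.600000) / (4.760000 − (-7.840000)) = 3.600000 − (14.280000)/(12.600000) = 2.466667
p(2.466667) = -2.115556
r_3 = 2.466667 − (-2.115556)·(2.466667 − 3.600000) / (-2.115556 − 4.760000) = 2.466667 − (2.397630)/(-6.875556) = 2.815385
p(2.815385) = -0.273609
r_4 = 2.815385 − (-0.273609)·(2.815385 − 2.466667) / (-0.273609 − (-2.115556)) = 2.815385 − (-0.095413)/(1.841946) = 2.867184
p(2.867184) = 0.020747
r_5 = 2.867184 − 0.020747·(2.867184 − 2.815385) / (0.020747 − (-0.273609)) = 2.867184 − (0.001075)/(0.294356) = 2.863534

2.8635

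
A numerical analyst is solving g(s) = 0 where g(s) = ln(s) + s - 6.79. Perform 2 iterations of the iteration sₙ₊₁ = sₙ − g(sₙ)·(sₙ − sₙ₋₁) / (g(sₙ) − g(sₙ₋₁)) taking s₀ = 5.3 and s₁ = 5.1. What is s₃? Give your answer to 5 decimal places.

g(5.3) = 0.1777068, g(5.1) = -0.0607595
s₂ = 5.1000000 − (-0.0607595)·(5.1000000 − 5.3000000) / (-0.0607595 − 0.1777068) = 5.1000000 − (0.0121519)/(-0.2384663) = 5.1509585
g(5.1509585) = 0.0001414
s₃ = 5.1509585 − 0.0001414·(5.1509585 − 5.1000000) / (0.0001414 − (-0.0607595)) = 5.1509585 − (0.0000072)/(0.0609008) = 5.1508403

5.15084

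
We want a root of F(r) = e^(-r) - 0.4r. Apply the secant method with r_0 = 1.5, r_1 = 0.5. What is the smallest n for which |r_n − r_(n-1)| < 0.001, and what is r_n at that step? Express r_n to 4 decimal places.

n = 5, r_n = 0.9586

F(1.5) = -0.376870, F(0.5) = 0.406531
r_2 = 0.500000 − 0.406531·(-1.000000)/(0.783400) = 1.018931;  |Δ| = 0.518931
F(1.018931) = -0.046592
r_3 = 1.018931 − (-0.046592)·(0.518931)/(-0.453122) = 0.965573;  |Δ| = 0.053358
F(0.965573) = -0.005464
r_4 = 0.965573 − (-0.005464)·(-0.053358)/(0.041128) = 0.958484;  |Δ| = 0.007089
F(0.958484) = 0.000080
r_5 = 0.958484 − 0.000080·(-0.007089)/(0.005544) = 0.958587;  |Δ| = 0.000103
|r_5 − r_4| = 0.000103 < 0.001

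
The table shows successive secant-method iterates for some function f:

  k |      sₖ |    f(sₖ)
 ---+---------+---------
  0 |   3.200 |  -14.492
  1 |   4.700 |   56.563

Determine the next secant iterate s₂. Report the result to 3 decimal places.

s₂ = 4.700 − 56.563·(4.700 − 3.200) / (56.563 − (-14.492))
   = 4.700 − (84.84450)/(71.05500) = 3.50593

3.506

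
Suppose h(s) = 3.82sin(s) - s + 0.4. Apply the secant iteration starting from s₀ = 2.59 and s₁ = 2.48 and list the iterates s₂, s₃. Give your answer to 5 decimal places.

2.54452, 2.54530

h(2.59) = -0.1881506, h(2.48) = 0.2669097
s₂ = 2.4800000 − 0.2669097·(2.4800000 − 2.5900000) / (0.2669097 − (-0.1881506)) = 2.4800000 − (-0.0293601)/(0.4550603) = 2.5445191
h(2.5445191) = 0.0031796
s₃ = 2.5445191 − 0.0031796·(2.5445191 − 2.4800000) / (0.0031796 − 0.2669097) = 2.5445191 − (0.0002051)/(-0.2637300) = 2.5452969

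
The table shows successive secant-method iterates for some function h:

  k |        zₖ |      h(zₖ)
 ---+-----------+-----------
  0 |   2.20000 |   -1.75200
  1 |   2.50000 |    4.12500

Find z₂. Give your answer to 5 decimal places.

z₂ = 2.50000 − 4.12500·(2.50000 − 2.20000) / (4.12500 − (-1.75200))
   = 2.50000 − (1.2375000)/(5.8770000) = 2.2894334

2.28943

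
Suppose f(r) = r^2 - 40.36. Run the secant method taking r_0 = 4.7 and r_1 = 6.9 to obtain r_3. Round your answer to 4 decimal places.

6.3497

f(4.7) = -18.270000, f(6.9) = 7.250000
r_2 = 6.900000 − 7.250000·(6.900000 − 4.700000) / (7.250000 − (-18.270000)) = 6.900000 − (15.950000)/(25.520000) = 6.275000
f(6.275000) = -0.984375
r_3 = 6.275000 − (-0.984375)·(6.275000 − 6.900000) / (-0.984375 − 7.250000) = 6.275000 − (0.615234)/(-8.234375) = 6.349715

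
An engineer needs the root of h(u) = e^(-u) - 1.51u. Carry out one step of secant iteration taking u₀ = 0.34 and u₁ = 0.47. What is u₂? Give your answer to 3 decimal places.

h(0.34) = 0.19837, h(0.47) = -0.08470
u₂ = 0.47000 − (-0.08470)·(0.47000 − 0.34000) / (-0.08470 − 0.19837) = 0.47000 − (-0.01101)/(-0.28307) = 0.43110

0.431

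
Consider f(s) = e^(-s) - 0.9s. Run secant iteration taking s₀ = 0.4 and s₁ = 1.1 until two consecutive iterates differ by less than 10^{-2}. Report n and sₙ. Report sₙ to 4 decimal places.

n = 4, sₙ = 0.6061

f(0.4) = 0.310320, f(1.1) = -0.657129
s₂ = 1.100000 − (-0.657129)·(0.700000)/(-0.967449) = 0.624533;  |Δ| = 0.475467
f(0.624533) = -0.026568
s₃ = 0.624533 − (-0.026568)·(-0.475467)/(0.630561) = 0.604500;  |Δ| = 0.020033
f(0.604500) = 0.002298
s₄ = 0.604500 − 0.002298·(-0.020033)/(0.028866) = 0.606095;  |Δ| = 0.001595
|s₄ − s₃| = 0.001595 < 10^{-2}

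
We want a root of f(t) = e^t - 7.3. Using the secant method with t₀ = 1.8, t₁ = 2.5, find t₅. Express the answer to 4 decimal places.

1.9879

f(1.8) = -1.250353, f(2.5) = 4.882494
t₂ = 2.500000 − 4.882494·(2.500000 − 1.800000) / (4.882494 − (-1.250353)) = 2.500000 − (3.417746)/(6.132846) = 1.942715
f(1.942715) = -0.322333
t₃ = 1.942715 − (-0.322333)·(1.942715 − 2.500000) / (-0.322333 − 4.882494) = 1.942715 − (0.179632)/(-5.204827) = 1.977227
f(1.977227) = -0.077313
t₄ = 1.977227 − (-0.077313)·(1.977227 − 1.942715) / (-0.077313 − (-0.322333)) = 1.977227 − (-0.002668)/(0.245020) = 1.988117
f(1.988117) = 0.001772
t₅ = 1.988117 − 0.001772·(1.988117 − 1.977227) / (0.001772 − (-0.077313)) = 1.988117 − (0.000019)/(0.079084) = 1.987873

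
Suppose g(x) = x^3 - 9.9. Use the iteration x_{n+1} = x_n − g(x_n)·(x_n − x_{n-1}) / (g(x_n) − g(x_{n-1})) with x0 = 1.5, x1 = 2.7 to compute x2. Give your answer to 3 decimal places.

g(1.5) = -6.52500, g(2.7) = 9.78300
x2 = 2.70000 − 9.78300·(2.70000 − 1.50000) / (9.78300 − (-6.52500)) = 2.70000 − (11.73960)/(16.30800) = 1.98013

1.980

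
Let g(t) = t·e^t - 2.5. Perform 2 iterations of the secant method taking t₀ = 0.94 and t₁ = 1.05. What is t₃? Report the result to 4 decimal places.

g(0.94) = -0.093617, g(1.05) = 0.500534
t₂ = 1.050000 − 0.500534·(1.050000 − 0.940000) / (0.500534 − (-0.093617)) = 1.050000 − (0.055059)/(0.594151) = 0.957332
g(0.957332) = -0.006400
t₃ = 0.957332 − (-0.006400)·(0.957332 − 1.050000) / (-0.006400 − 0.500534) = 0.957332 − (0.000593)/(-0.506934) = 0.958502

0.9585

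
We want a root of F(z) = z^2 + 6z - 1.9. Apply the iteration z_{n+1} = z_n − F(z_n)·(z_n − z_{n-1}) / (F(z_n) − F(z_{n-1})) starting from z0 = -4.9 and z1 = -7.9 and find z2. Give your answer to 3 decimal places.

F(-4.9) = -7.29000, F(-7.9) = 13.11000
z2 = -7.90000 − 13.11000·(-7.90000 − (-4.90000)) / (13.11000 − (-7.29000)) = -7.90000 − (-39.33000)/(20.40000) = -5.97206

-5.972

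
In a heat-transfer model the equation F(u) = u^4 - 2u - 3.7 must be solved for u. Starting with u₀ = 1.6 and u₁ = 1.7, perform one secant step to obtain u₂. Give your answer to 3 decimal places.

1.622

F(1.6) = -0.34640, F(1.7) = 1.25210
u₂ = 1.70000 − 1.25210·(1.70000 − 1.60000) / (1.25210 − (-0.34640)) = 1.70000 − (0.12521)/(1.59850) = 1.62167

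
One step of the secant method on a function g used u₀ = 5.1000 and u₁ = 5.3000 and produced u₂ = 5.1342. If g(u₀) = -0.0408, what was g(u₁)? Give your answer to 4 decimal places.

The secant line through (5.1000, -0.0408) and (5.3000, g(u₁)) crosses zero at u₂ = 5.1342.
So (5.1000, -0.0408), (5.3000, g(u₁)), (5.1342, 0) are collinear:
g(u₁) = -0.0408 · (5.3000 − 5.1342) / (5.1000 − 5.1342) = -0.0408 · (0.165800)/(-0.034200) = 0.197796

0.1978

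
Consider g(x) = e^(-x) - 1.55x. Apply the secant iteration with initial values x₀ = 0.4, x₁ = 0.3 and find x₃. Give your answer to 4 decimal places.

0.4227

g(0.4) = 0.050320, g(0.3) = 0.275818
x₂ = 0.300000 − 0.275818·(0.300000 − 0.400000) / (0.275818 − 0.050320) = 0.300000 − (-0.027582)/(0.225498) = 0.422315
g(0.422315) = 0.000939
x₃ = 0.422315 − 0.000939·(0.422315 − 0.300000) / (0.000939 − 0.275818) = 0.422315 − (0.000115)/(-0.274879) = 0.422733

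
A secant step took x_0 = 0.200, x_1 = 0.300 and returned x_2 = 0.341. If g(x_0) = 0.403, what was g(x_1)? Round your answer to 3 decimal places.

The secant line through (0.200, 0.403) and (0.300, g(x_1)) crosses zero at x_2 = 0.341.
So (0.200, 0.403), (0.300, g(x_1)), (0.341, 0) are collinear:
g(x_1) = 0.403 · (0.300 − 0.341) / (0.200 − 0.341) = 0.403 · (-0.04100)/(-0.14100) = 0.11718

0.117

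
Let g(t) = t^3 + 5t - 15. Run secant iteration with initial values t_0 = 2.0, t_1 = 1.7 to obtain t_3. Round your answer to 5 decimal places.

g(2.0) = 3.0000000, g(1.7) = -1.5870000
t_2 = 1.7000000 − (-1.5870000)·(1.7000000 − 2.0000000) / (-1.5870000 − 3.0000000) = 1.7000000 − (0.4761000)/(-4.5870000) = 1.8037933
g(1.8037933) = -0.1120844
t_3 = 1.8037933 − (-0.1120844)·(1.8037933 − 1.7000000) / (-0.1120844 − (-1.5870000)) = 1.8037933 − (-0.0116336)/(1.4749156) = 1.8116810

1.81168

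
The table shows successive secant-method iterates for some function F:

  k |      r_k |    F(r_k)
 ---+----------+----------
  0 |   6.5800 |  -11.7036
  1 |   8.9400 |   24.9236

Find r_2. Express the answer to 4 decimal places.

7.3341

r_2 = 8.9400 − 24.9236·(8.9400 − 6.5800) / (24.9236 − (-11.7036))
   = 8.9400 − (58.819696)/(36.627200) = 7.334098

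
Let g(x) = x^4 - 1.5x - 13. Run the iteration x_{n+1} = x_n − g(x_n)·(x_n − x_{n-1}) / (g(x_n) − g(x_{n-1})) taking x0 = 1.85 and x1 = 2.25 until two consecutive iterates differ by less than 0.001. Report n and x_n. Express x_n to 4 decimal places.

g(1.85) = -4.061494, g(2.25) = 9.253906
x2 = 2.250000 − 9.253906·(0.400000)/(13.315400) = 1.972009;  |Δ| = 0.277991
g(1.972009) = -0.835099
x3 = 1.972009 − (-0.835099)·(-0.277991)/(-10.089005) = 1.995019;  |Δ| = 0.023010
g(1.995019) = -0.151322
x4 = 1.995019 − (-0.151322)·(0.023010)/(0.683776) = 2.000111;  |Δ| = 0.005092
g(2.000111) = 0.003397
x5 = 2.000111 − 0.003397·(0.005092)/(0.154720) = 2.000000;  |Δ| = 0.000112
|x5 − x4| = 0.000112 < 0.001

n = 5, x_n = 2.0000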